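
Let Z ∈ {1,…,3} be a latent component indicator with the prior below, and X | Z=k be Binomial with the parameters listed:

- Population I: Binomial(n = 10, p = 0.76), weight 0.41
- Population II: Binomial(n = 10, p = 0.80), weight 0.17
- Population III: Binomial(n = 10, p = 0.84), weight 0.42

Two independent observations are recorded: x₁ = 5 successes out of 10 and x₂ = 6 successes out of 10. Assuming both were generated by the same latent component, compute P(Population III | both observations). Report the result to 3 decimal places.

The responsibility of component k is w_k f_k(x) divided by Σ_j w_j f_j(x).
Since both observations come from the same component, the likelihood for component k is f_k(x₁)·f_k(x₂).
  L_I = [0.0508774] × [0.13426] = 0.00683078
  L_II = [0.0264241] × [0.0880804] = 0.00232745
  L_III = [0.0110509] × [0.0483476] = 0.000534284
Weight by the priors:
  w_I·L_I = 0.41 × 0.00683078 = 0.00280062
  w_II·L_II = 0.17 × 0.00232745 = 0.000395666
  w_III·L_III = 0.42 × 0.000534284 = 0.000224399
Sum: 0.00280062 + 0.000395666 + 0.000224399 = 0.00342069
So the posterior for Population III is 0.000224399 / 0.00342069 ≈ 0.066.

0.066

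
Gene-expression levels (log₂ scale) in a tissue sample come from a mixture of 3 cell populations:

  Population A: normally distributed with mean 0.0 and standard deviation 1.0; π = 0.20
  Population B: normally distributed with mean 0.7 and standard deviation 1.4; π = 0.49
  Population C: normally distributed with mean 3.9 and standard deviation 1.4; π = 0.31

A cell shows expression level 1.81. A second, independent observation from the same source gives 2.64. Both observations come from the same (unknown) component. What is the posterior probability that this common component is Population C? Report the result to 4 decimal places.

0.3275

By Bayes' theorem, P(k | x) = π_k f_k(x) / Σ_j π_j f_j(x).
Since both observations come from the same component, the likelihood for component k is f_k(x₁)·f_k(x₂).
  f_A = [(1/(1.0·√(2π)))·exp(−(1.81−0.0)²/(2·1.0²)) = 0.398942·exp(-1.63805) = 0.0775379] × [0.0122315] = 0.000948407
  f_B = [(1/(1.4·√(2π)))·exp(−(1.81−0.7)²/(2·1.4²)) = 0.284959·exp(-0.31431) = 0.208103] × [0.109098] = 0.0227035
  f_C = [(1/(1.4·√(2π)))·exp(−(1.81−3.9)²/(2·1.4²)) = 0.284959·exp(-1.11431) = 0.0935067] × [0.190061] = 0.017772
Prior × likelihood for each component:
  π_A·f_A = 0.20 × 0.000948407 = 0.000189681
  π_B·f_B = 0.49 × 0.0227035 = 0.0111247
  π_C·f_C = 0.31 × 0.017772 = 0.00550931
Normaliser: 0.000189681 + 0.0111247 + 0.00550931 = 0.0168237
P(Population C | x₁,x₂) ≈ 0.3275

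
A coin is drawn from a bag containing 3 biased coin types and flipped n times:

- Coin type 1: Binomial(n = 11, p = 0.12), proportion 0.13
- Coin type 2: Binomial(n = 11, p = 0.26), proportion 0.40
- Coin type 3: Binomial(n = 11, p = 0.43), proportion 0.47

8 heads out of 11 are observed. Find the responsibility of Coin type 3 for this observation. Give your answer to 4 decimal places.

The responsibility of component k is w_k f_k(x) divided by Σ_j w_j f_j(x).
Component likelihoods at x = 8 heads out of 11:
  f_1 = 4.83484e-06
  f_2 = 0.00139626
  f_3 = 0.0357155
Unnormalised posteriors:
  w_1·f_1 = 0.13 × 4.83484e-06 = 6.28529e-07
  w_2·f_2 = 0.40 × 0.00139626 = 0.000558503
  w_3·f_3 = 0.47 × 0.0357155 = 0.0167863
Marginal: 6.28529e-07 + 0.000558503 + 0.0167863 = 0.0173454
P(Coin type 3 | 8 heads out of 11) = 0.0167863 / 0.0173454 ≈ 0.9678

0.9678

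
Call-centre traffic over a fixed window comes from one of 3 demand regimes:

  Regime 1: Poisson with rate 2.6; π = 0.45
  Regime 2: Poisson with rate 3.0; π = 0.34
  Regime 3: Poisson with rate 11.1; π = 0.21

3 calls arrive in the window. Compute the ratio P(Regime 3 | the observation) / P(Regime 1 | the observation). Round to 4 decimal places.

The posterior odds equal the prior odds times the likelihood ratio: (π_i/π_j)·(f_i(x)/f_j(x)).
Component likelihoods at x = 3 calls:
  f_1 = e^(−2.6)·2.6^3/3! = 0.217572
  f_2 = e^(−3.0)·3.0^3/3! = 0.224042
  f_3 = e^(−11.1)·11.1^3/3! = 0.00344468
0.000723383 / 0.0979074 ≈ 0.0074

0.0074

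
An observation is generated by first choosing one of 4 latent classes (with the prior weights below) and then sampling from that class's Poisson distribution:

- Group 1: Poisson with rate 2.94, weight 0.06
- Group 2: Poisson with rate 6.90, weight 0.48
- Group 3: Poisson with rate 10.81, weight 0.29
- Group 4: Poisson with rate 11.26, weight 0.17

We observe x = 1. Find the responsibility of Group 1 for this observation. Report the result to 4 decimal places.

P(component k | x) = w_k·f_k(x) / marginal(x), where marginal(x) = Σ_j w_j·f_j(x).
Evaluate each component's likelihood at the observed value:
  L_1 = 0.155425
  L_2 = 0.00695372
  L_3 = 0.000218324
  L_4 = 0.000145005
Unnormalised posteriors:
  w_1·L_1 = 0.06 × 0.155425 = 0.00932551
  w_2·L_2 = 0.48 × 0.00695372 = 0.00333779
  w_3·L_3 = 0.29 × 0.000218324 = 6.33141e-05
  w_4·L_4 = 0.17 × 0.000145005 = 2.46508e-05
Normaliser: 0.00932551 + 0.00333779 + 6.33141e-05 + 2.46508e-05 = 0.0127513
Responsibility of Group 1: 0.00932551 / 0.0127513 ≈ 0.7313

0.7313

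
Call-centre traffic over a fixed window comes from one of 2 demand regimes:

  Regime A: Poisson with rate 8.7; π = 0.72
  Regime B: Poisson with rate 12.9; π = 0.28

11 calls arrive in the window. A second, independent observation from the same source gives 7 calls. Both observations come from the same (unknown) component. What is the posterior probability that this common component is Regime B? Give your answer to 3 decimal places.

0.095

Posterior ∝ prior × likelihood, so P(k | x) ∝ π_k f_k(x); normalise over all components.
Since both observations come from the same component, the likelihood for component k is f_k(x₁)·f_k(x₂).
  f_A = [e^(−8.7)·8.7^11/11! = 0.0901974] × [0.124693] = 0.011247
  f_B = [e^(−12.9)·12.9^11/11! = 0.103023] × [0.0294645] = 0.0030355
Weight by the priors:
  π_A·f_A = 0.72 × 0.011247 = 0.00809783
  π_B·f_B = 0.28 × 0.0030355 = 0.000849941
Evidence: 0.00809783 + 0.000849941 = 0.00894777
So the posterior for Regime B is 0.000849941 / 0.00894777 ≈ 0.095.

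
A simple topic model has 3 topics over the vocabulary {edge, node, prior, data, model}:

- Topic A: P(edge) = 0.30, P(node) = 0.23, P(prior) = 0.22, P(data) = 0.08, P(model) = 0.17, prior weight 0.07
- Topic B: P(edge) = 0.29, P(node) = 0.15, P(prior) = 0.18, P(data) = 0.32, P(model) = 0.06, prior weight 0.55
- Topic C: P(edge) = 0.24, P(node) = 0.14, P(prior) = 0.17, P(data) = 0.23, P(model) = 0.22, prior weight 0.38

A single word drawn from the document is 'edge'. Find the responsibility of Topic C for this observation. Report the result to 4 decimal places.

0.3357

Posterior ∝ prior × likelihood, so P(k | x) ∝ π_k f_k(x); normalise over all components.
Categorical probabilities:
  L_A = 0.3
  L_B = 0.29
  L_C = 0.24
Weight by the priors:
  π_A·L_A = 0.07 × 0.3 = 0.021
  π_B·L_B = 0.55 × 0.29 = 0.1595
  π_C·L_C = 0.38 × 0.24 = 0.0912
Sum: 0.021 + 0.1595 + 0.0912 = 0.2717
P(Topic C | 'edge') ≈ 0.3357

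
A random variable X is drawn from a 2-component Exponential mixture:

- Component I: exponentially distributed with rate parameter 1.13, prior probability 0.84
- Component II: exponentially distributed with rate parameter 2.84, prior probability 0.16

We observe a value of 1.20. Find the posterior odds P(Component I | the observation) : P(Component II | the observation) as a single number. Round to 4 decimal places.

The posterior odds equal the prior odds times the likelihood ratio: (π_i/π_j)·(f_i(x)/f_j(x)).
Exponential densities:
  p_I = 1.13·e^(−1.13·1.20) = 1.13·e^(−1.3560) = 0.291189
  p_II = 2.84·e^(−2.84·1.20) = 2.84·e^(−3.4080) = 0.0940249
Posterior odds = (π_I·p_I) / (π_II·p_II) = (0.84·0.291189) / (0.16·0.0940249) = 0.244599 / 0.015044 ≈ 16.2589

16.2589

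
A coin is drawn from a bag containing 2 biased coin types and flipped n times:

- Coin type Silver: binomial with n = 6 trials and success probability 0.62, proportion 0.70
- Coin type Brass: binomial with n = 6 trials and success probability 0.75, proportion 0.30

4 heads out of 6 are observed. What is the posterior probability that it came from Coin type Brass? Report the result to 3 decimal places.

Posterior ∝ prior × likelihood, so P(k | x) ∝ P(Z=k) f_k(x); normalise over all components.
Binomial probabilities:
  L_Silver = C(6,4)·0.62^4·0.38^2 = 15·0.147763·0.1444 = 0.320055
  L_Brass = C(6,4)·0.75^4·0.25^2 = 15·0.316406·0.0625 = 0.296631
Unnormalised posteriors:
  P(Z=Silver)·L_Silver = 0.70 × 0.320055 = 0.224039
  P(Z=Brass)·L_Brass = 0.30 × 0.296631 = 0.0889893
Sum: 0.224039 + 0.0889893 = 0.313028
Responsibility of Coin type Brass: 0.0889893 / 0.313028 ≈ 0.284

0.284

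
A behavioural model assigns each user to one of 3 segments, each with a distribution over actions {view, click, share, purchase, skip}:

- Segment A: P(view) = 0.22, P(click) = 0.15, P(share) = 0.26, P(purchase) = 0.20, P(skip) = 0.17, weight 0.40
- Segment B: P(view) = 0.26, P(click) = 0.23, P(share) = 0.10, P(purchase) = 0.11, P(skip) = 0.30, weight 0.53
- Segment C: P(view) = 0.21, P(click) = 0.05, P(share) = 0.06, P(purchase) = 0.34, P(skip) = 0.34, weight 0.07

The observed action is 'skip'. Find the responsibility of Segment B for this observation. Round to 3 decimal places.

0.634

P(component k | x) = w_k·f_k(x) / marginal(x), where marginal(x) = Σ_j w_j·f_j(x).
Component likelihoods at x = 'skip':
  L_A = P(skip | comp) = 0.17
  L_B = P(skip | comp) = 0.30
  L_C = P(skip | comp) = 0.34
Weight by the priors:
  w_A·L_A = 0.40 × 0.17 = 0.068
  w_B·L_B = 0.53 × 0.3 = 0.159
  w_C·L_C = 0.07 × 0.34 = 0.0238
Marginal: 0.068 + 0.159 + 0.0238 = 0.2508
So the posterior for Segment B is 0.159 / 0.2508 ≈ 0.634.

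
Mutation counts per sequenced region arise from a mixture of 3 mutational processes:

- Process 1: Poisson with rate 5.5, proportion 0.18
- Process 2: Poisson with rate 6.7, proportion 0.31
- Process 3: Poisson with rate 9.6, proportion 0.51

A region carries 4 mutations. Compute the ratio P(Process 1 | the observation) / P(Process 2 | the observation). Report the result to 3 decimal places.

0.875

Since P(k|x) ∝ w_k f_k(x), the posterior odds are w_i f_i(x) / (w_j f_j(x)).
Poisson probabilities:
  L_1 = e^(−5.5)·5.5^4/4! = 0.155819
  L_2 = e^(−6.7)·6.7^4/4! = 0.103351
  L_3 = e^(−9.6)·9.6^4/4! = 0.0239688
Odds = (0.18/0.31) × (0.155819/0.103351) = 0.580645 × 1.50767 ≈ 0.875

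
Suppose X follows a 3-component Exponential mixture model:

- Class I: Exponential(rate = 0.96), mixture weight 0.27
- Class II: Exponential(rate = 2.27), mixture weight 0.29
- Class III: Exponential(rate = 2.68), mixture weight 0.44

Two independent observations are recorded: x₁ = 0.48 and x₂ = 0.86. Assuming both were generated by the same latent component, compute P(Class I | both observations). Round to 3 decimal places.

0.303

By Bayes' theorem, P(k | x) = π_k f_k(x) / Σ_j π_j f_j(x).
Since both observations come from the same component, the likelihood for component k is f_k(x₁)·f_k(x₂).
  p_I = [0.605548] × [0.420453] = 0.254604
  p_II = [0.763517] × [0.322252] = 0.246045
  p_III = [0.740386] × [0.267407] = 0.197985
Prior × likelihood for each component:
  π_I·p_I = 0.27 × 0.254604 = 0.0687432
  π_II·p_II = 0.29 × 0.246045 = 0.0713531
  π_III·p_III = 0.44 × 0.197985 = 0.0871132
Denominator: 0.0687432 + 0.0713531 + 0.0871132 = 0.227209
P(Class I | x) ≈ 0.303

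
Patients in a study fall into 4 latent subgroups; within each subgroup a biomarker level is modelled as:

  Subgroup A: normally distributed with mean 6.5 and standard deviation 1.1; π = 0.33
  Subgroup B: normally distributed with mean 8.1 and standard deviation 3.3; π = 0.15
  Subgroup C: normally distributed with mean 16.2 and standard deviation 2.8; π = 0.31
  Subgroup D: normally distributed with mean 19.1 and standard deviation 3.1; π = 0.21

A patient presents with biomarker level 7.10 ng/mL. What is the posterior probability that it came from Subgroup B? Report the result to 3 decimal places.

0.143

By Bayes' theorem, P(k | x) = P(Z=k) f_k(x) / Σ_j P(Z=j) f_j(x).
Component likelihoods at x = 7.10 ng/mL:
  p_A = 0.312544
  p_B = 0.115467
  p_C = 0.00072466
  p_D = 7.17347e-05
Weight by the priors:
  P(Z=A)·p_A = 0.33 × 0.312544 = 0.10314
  P(Z=B)·p_B = 0.15 × 0.115467 = 0.01732
  P(Z=C)·p_C = 0.31 × 0.00072466 = 0.000224645
  P(Z=D)·p_D = 0.21 × 7.17347e-05 = 1.50643e-05
Denominator: 0.10314 + 0.01732 + 0.000224645 + 1.50643e-05 = 0.120699
So the posterior for Subgroup B is 0.01732 / 0.120699 ≈ 0.143.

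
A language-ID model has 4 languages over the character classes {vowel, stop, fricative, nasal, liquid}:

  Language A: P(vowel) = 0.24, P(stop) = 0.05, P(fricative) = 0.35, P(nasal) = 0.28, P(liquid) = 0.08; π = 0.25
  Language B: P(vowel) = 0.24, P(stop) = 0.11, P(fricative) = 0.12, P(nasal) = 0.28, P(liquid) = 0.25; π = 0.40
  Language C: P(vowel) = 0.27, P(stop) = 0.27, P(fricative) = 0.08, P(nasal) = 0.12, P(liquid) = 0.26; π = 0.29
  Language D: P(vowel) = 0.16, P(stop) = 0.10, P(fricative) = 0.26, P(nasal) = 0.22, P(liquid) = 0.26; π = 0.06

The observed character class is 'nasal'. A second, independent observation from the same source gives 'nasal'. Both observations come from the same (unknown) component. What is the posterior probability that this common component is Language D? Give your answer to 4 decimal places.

0.0500

P(component k | x) = P(Z=k)·f_k(x) / marginal(x), where marginal(x) = Σ_j P(Z=j)·f_j(x).
Since both observations come from the same component, the likelihood for component k is f_k(x₁)·f_k(x₂).
  L_A = [P(nasal | comp) = 0.28] × [0.28] = 0.0784
  L_B = [P(nasal | comp) = 0.28] × [0.28] = 0.0784
  L_C = [P(nasal | comp) = 0.12] × [0.12] = 0.0144
  L_D = [P(nasal | comp) = 0.22] × [0.22] = 0.0484
Weight by the priors:
  P(Z=A)·L_A = 0.25 × 0.0784 = 0.0196
  P(Z=B)·L_B = 0.40 × 0.0784 = 0.03136
  P(Z=C)·L_C = 0.29 × 0.0144 = 0.004176
  P(Z=D)·L_D = 0.06 × 0.0484 = 0.002904
Evidence: 0.0196 + 0.03136 + 0.004176 + 0.002904 = 0.05804
So the posterior for Language D is 0.002904 / 0.05804 ≈ 0.0500.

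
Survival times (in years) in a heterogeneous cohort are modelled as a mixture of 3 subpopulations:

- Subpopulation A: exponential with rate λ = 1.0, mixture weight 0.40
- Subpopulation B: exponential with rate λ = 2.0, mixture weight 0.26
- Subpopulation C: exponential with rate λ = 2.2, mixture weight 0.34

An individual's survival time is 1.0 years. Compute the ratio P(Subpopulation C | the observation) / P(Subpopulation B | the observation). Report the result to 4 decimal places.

1.1777

Posterior odds = (π_i f_i(x)) / (π_j f_j(x)); the normalising sum cancels.
Component likelihoods at x = 1.0 years:
  p_A = 1.0·e^(−1.0·1.0) = 1.0·e^(−1.0000) = 0.367879
  p_B = 2.0·e^(−2.0·1.0) = 2.0·e^(−2.0000) = 0.270671
  p_C = 2.2·e^(−2.2·1.0) = 2.2·e^(−2.2000) = 0.243767
Odds = (0.34/0.26) × (0.243767/0.270671) = 1.30769 × 0.900604 ≈ 1.1777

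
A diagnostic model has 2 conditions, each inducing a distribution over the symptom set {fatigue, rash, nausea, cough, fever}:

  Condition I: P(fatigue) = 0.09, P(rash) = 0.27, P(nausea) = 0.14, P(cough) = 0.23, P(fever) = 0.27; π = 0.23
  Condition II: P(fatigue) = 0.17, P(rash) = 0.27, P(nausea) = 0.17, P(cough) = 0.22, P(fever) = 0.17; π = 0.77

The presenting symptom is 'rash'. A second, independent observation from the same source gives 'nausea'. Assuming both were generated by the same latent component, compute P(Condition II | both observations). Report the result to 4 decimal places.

0.8026

P(component k | x) = π_k·f_k(x) / marginal(x), where marginal(x) = Σ_j π_j·f_j(x).
Since both observations come from the same component, the likelihood for component k is f_k(x₁)·f_k(x₂).
  p_I = [0.27] × [0.14] = 0.0378
  p_II = [0.27] × [0.17] = 0.0459
Prior × likelihood for each component:
  π_I·p_I = 0.23 × 0.0378 = 0.008694
  π_II·p_II = 0.77 × 0.0459 = 0.035343
Normaliser: 0.008694 + 0.035343 = 0.044037
Responsibility of Condition II: 0.035343 / 0.044037 ≈ 0.8026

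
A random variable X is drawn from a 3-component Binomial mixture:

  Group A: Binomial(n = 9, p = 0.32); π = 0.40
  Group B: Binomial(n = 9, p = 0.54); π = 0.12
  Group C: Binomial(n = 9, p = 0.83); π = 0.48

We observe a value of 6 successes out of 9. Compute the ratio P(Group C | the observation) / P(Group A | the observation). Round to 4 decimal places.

The posterior odds equal the prior odds times the likelihood ratio: (w_i/w_j)·(f_i(x)/f_j(x)).
Component likelihoods at x = 6 successes out of 9:
  f_A = C(9,6)·0.32^6·0.68^3 = 84·0.00107374·0.314432 = 0.02836
  f_B = C(9,6)·0.54^6·0.46^3 = 84·0.0247949·0.097336 = 0.202729
  f_C = C(9,6)·0.83^6·0.17^3 = 84·0.32694·0.004913 = 0.134926
0.0647643 / 0.011344 ≈ 5.7091

5.7091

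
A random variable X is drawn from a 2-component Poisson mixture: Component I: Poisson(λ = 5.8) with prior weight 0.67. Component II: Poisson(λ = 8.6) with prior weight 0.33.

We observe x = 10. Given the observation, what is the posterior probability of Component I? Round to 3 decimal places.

Posterior ∝ prior × likelihood, so P(k | x) ∝ w_k f_k(x); normalise over all components.
Evaluate each component's likelihood at the observed value:
  p_I = 0.0359426
  p_II = 0.112277
Prior × likelihood for each component:
  w_I·p_I = 0.67 × 0.0359426 = 0.0240815
  w_II·p_II = 0.33 × 0.112277 = 0.0370513
Evidence: 0.0240815 + 0.0370513 = 0.0611328
So the posterior for Component I is 0.0240815 / 0.0611328 ≈ 0.394.

0.394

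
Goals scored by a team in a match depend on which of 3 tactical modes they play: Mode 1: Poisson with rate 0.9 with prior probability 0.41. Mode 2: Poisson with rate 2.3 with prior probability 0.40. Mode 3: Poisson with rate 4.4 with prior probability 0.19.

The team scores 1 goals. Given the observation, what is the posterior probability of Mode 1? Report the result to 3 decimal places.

P(component k | x) = π_k·f_k(x) / marginal(x), where marginal(x) = Σ_j π_j·f_j(x).
Component likelihoods at x = 1 goals:
  L_1 = e^(−0.9)·0.9^1/1! = 0.365913
  L_2 = e^(−2.3)·2.3^1/1! = 0.230595
  L_3 = e^(−4.4)·4.4^1/1! = 0.0540203
Weight by the priors:
  π_1·L_1 = 0.41 × 0.365913 = 0.150024
  π_2·L_2 = 0.40 × 0.230595 = 0.0922381
  π_3·L_3 = 0.19 × 0.0540203 = 0.0102639
Normaliser: 0.150024 + 0.0922381 + 0.0102639 = 0.252526
Responsibility of Mode 1: 0.150024 / 0.252526 ≈ 0.594

0.594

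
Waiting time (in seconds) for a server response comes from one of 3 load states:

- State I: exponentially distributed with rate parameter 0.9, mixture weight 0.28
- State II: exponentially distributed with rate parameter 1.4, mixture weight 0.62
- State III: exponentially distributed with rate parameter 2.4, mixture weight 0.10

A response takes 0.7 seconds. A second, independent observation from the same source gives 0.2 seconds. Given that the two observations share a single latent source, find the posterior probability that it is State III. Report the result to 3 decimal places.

Apply Bayes' rule: the posterior for each component is proportional to its prior times its likelihood at x.
Since both observations come from the same component, the likelihood for component k is f_k(x₁)·f_k(x₂).
  L_I = [0.479333] × [0.751743] = 0.360335
  L_II = [0.525436] × [1.0581] = 0.555962
  L_III = [0.447298] × [1.48508] = 0.664273
Weight by the priors:
  w_I·L_I = 0.28 × 0.360335 = 0.100894
  w_II·L_II = 0.62 × 0.555962 = 0.344696
  w_III·L_III = 0.10 × 0.664273 = 0.0664273
Marginal: 0.100894 + 0.344696 + 0.0664273 = 0.512017
P(State III | x₁, x₂) = 0.0664273 / 0.512017 ≈ 0.130

0.130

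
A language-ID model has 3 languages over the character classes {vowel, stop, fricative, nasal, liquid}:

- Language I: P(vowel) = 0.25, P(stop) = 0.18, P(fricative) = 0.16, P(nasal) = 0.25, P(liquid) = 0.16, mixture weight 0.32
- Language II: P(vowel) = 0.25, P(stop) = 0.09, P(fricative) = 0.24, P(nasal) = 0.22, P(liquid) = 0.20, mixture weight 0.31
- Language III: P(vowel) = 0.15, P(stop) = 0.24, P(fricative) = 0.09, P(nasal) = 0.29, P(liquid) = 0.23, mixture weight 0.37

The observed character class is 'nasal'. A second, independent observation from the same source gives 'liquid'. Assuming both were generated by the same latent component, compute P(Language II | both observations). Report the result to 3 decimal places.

P(component k | x) = π_k·f_k(x) / marginal(x), where marginal(x) = Σ_j π_j·f_j(x).
Since both observations come from the same component, the likelihood for component k is f_k(x₁)·f_k(x₂).
  p_I = [0.25] × [0.16] = 0.04
  p_II = [0.22] × [0.2] = 0.044
  p_III = [0.29] × [0.23] = 0.0667
Unnormalised posteriors:
  π_I·p_I = 0.32 × 0.04 = 0.0128
  π_II·p_II = 0.31 × 0.044 = 0.01364
  π_III·p_III = 0.37 × 0.0667 = 0.024679
Denominator: 0.0128 + 0.01364 + 0.024679 = 0.051119
P(Language II | data) = 0.01364 / 0.051119 ≈ 0.267

0.267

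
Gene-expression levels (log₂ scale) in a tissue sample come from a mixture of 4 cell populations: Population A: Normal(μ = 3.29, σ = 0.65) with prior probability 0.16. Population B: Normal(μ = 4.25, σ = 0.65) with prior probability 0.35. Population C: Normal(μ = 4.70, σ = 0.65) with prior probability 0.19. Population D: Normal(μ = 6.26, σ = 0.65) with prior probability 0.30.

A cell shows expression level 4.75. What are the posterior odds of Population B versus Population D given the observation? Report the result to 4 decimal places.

12.8924

The posterior odds equal the prior odds times the likelihood ratio: (π_i/π_j)·(f_i(x)/f_j(x)).
Evaluate each component's likelihood at the observed value:
  f_A = 0.0492543
  f_B = 0.45657
  f_C = 0.611944
  f_D = 0.0413163
Posterior odds = (π_B·f_B) / (π_D·f_D) = (0.35·0.45657) / (0.30·0.0413163) = 0.159799 / 0.0123949 ≈ 12.8924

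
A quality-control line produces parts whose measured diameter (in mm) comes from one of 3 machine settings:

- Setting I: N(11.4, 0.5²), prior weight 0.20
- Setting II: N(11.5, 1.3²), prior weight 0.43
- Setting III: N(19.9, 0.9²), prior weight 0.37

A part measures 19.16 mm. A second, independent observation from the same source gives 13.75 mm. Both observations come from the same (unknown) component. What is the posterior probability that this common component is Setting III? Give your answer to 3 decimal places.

0.014

P(component k | x) = w_k·f_k(x) / marginal(x), where marginal(x) = Σ_j w_j·f_j(x).
Since both observations come from the same component, the likelihood for component k is f_k(x₁)·f_k(x₂).
  p_I = [(1/(0.5·√(2π)))·exp(−(19.16−11.4)²/(2·0.5²)) = 0.797885·exp(-120.43520) = 3.95911e-53] × [1.27397e-05] = 5.04376e-58
  p_II = [(1/(1.3·√(2π)))·exp(−(19.16−11.5)²/(2·1.3²)) = 0.306879·exp(-17.35964) = 8.86684e-09] × [0.068626] = 6.08495e-10
  p_III = [(1/(0.9·√(2π)))·exp(−(19.16−19.9)²/(2·0.9²)) = 0.443269·exp(-0.33802) = 0.31613] × [3.21438e-11] = 1.01616e-11
Weight by the priors:
  w_I·p_I = 0.20 × 5.04376e-58 = 1.00875e-58
  w_II·p_II = 0.43 × 6.08495e-10 = 2.61653e-10
  w_III·p_III = 0.37 × 1.01616e-11 = 3.7598e-12
Denominator: 1.00875e-58 + 2.61653e-10 + 3.7598e-12 = 2.65413e-10
So the posterior for Setting III is 3.7598e-12 / 2.65413e-10 ≈ 0.014.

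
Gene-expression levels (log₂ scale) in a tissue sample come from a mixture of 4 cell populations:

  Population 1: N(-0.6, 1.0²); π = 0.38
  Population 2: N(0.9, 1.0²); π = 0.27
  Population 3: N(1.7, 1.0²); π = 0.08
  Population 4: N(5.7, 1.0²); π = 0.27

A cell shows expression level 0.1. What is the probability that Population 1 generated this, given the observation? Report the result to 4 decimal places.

By Bayes' theorem, P(k | x) = w_k f_k(x) / Σ_j w_j f_j(x).
Component likelihoods at x = 0.1:
  L_1 = (1/(1.0·√(2π)))·exp(−(0.1−-0.6)²/(2·1.0²)) = 0.398942·exp(-0.24500) = 0.312254
  L_2 = (1/(1.0·√(2π)))·exp(−(0.1−0.9)²/(2·1.0²)) = 0.398942·exp(-0.32000) = 0.289692
  L_3 = (1/(1.0·√(2π)))·exp(−(0.1−1.7)²/(2·1.0²)) = 0.398942·exp(-1.28000) = 0.110921
  L_4 = (1/(1.0·√(2π)))·exp(−(0.1−5.7)²/(2·1.0²)) = 0.398942·exp(-15.68000) = 6.18262e-08
Unnormalised posteriors:
  w_1·L_1 = 0.38 × 0.312254 = 0.118656
  w_2·L_2 = 0.27 × 0.289692 = 0.0782167
  w_3·L_3 = 0.08 × 0.110921 = 0.00887367
  w_4·L_4 = 0.27 × 6.18262e-08 = 1.66931e-08
Normaliser: 0.118656 + 0.0782167 + 0.00887367 + 1.66931e-08 = 0.205747
So the posterior for Population 1 is 0.118656 / 0.205747 ≈ 0.5767.

0.5767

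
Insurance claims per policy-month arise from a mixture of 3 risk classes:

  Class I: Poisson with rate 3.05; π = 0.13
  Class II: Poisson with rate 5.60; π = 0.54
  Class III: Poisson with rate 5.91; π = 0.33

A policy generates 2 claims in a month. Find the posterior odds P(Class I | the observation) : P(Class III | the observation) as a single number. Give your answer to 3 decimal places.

Posterior odds = (π_i f_i(x)) / (π_j f_j(x)); the normalising sum cancels.
Evaluate each component's likelihood at the observed value:
  f_I = 0.220278
  f_II = 0.0579825
  f_III = 0.0473658
0.0286362 / 0.0156307 ≈ 1.832

1.832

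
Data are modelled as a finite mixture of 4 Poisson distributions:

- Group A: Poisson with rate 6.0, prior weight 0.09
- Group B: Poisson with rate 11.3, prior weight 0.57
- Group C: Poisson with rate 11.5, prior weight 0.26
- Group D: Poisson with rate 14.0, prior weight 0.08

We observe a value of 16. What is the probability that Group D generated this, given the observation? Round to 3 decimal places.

P(component k | x) = π_k·f_k(x) / marginal(x), where marginal(x) = Σ_j π_j·f_j(x).
Evaluate each component's likelihood at the observed value:
  L_A = e^(−6.0)·6.0^16/16! = 0.000334221
  L_B = e^(−11.3)·11.3^16/16! = 0.0417934
  L_C = e^(−11.5)·11.5^16/16! = 0.0453064
  L_D = e^(−14.0)·14.0^16/16! = 0.0865578
Unnormalised posteriors:
  π_A·L_A = 0.09 × 0.000334221 = 3.00799e-05
  π_B·L_B = 0.57 × 0.0417934 = 0.0238222
  π_C·L_C = 0.26 × 0.0453064 = 0.0117797
  π_D·L_D = 0.08 × 0.0865578 = 0.00692462
Sum: 3.00799e-05 + 0.0238222 + 0.0117797 + 0.00692462 = 0.0425566
Responsibility of Group D: 0.00692462 / 0.0425566 ≈ 0.163

0.163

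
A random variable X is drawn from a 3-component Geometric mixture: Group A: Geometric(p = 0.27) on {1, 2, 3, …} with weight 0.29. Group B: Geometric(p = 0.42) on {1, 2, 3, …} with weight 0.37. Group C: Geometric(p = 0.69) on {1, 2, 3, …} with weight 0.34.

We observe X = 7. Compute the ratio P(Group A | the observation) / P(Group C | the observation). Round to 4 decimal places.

The posterior odds equal the prior odds times the likelihood ratio: (π_i/π_j)·(f_i(x)/f_j(x)).
Evaluate each component's likelihood at the observed value:
  p_A = 0.0408602
  p_B = 0.0159889
  p_C = 0.000612378
0.0118495 / 0.000208208 ≈ 56.9116

56.9116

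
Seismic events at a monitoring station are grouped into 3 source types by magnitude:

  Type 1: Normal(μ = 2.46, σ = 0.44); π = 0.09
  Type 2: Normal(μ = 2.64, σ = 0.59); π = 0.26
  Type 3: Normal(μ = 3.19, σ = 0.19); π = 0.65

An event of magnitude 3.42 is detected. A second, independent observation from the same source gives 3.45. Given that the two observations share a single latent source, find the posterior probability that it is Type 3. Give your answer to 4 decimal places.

By Bayes' theorem, P(k | x) = w_k f_k(x) / Σ_j w_j f_j(x).
Since both observations come from the same component, the likelihood for component k is f_k(x₁)·f_k(x₂).
  p_1 = [0.0839005] × [0.0721356] = 0.00605221
  p_2 = [0.282185] × [0.263499] = 0.0743553
  p_3 = [1.00915] × [0.82325] = 0.83078
Prior × likelihood for each component:
  w_1·p_1 = 0.09 × 0.00605221 = 0.000544699
  w_2·p_2 = 0.26 × 0.0743553 = 0.0193324
  w_3·p_3 = 0.65 × 0.83078 = 0.540007
Normaliser: 0.000544699 + 0.0193324 + 0.540007 = 0.559884
So the posterior for Type 3 is 0.540007 / 0.559884 ≈ 0.9645.

0.9645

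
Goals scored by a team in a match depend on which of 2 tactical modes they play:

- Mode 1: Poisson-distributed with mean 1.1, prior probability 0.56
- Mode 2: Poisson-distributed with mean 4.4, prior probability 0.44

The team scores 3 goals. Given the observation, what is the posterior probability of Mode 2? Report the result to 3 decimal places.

P(component k | x) = π_k·f_k(x) / marginal(x), where marginal(x) = Σ_j π_j·f_j(x).
Evaluate each component's likelihood at the observed value:
  f_1 = e^(−1.1)·1.1^3/3! = 0.0738419
  f_2 = e^(−4.4)·4.4^3/3! = 0.174305
Prior × likelihood for each component:
  π_1·f_1 = 0.56 × 0.0738419 = 0.0413515
  π_2·f_2 = 0.44 × 0.174305 = 0.0766944
Normaliser: 0.0413515 + 0.0766944 = 0.118046
Responsibility of Mode 2: 0.0766944 / 0.118046 ≈ 0.650

0.650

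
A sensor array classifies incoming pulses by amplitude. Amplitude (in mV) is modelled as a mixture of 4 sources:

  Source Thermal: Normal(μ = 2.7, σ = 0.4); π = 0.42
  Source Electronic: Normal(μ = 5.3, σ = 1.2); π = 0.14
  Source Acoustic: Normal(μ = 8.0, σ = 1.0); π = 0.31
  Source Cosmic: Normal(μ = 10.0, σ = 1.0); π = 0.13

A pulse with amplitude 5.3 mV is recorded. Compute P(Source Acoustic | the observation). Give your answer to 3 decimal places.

0.065

Posterior ∝ prior × likelihood, so P(k | x) ∝ w_k f_k(x); normalise over all components.
Component likelihoods at x = 5.3 mV:
  p_Thermal = (1/(0.4·√(2π)))·exp(−(5.3−2.7)²/(2·0.4²)) = 0.997356·exp(-21.12500) = 6.67389e-10
  p_Electronic = (1/(1.2·√(2π)))·exp(−(5.3−5.3)²/(2·1.2²)) = 0.332452·exp(-0.00000) = 0.332452
  p_Acoustic = (1/(1.0·√(2π)))·exp(−(5.3−8.0)²/(2·1.0²)) = 0.398942·exp(-3.64500) = 0.0104209
  p_Cosmic = (1/(1.0·√(2π)))·exp(−(5.3−10.0)²/(2·1.0²)) = 0.398942·exp(-11.04500) = 6.36983e-06
Multiply by the mixture weights:
  w_Thermal·p_Thermal = 0.42 × 6.67389e-10 = 2.80303e-10
  w_Electronic·p_Electronic = 0.14 × 0.332452 = 0.0465433
  w_Acoustic·p_Acoustic = 0.31 × 0.0104209 = 0.00323049
  w_Cosmic·p_Cosmic = 0.13 × 6.36983e-06 = 8.28077e-07
Denominator: 2.80303e-10 + 0.0465433 + 0.00323049 + 8.28077e-07 = 0.0497746
So the posterior for Source Acoustic is 0.00323049 / 0.0497746 ≈ 0.065.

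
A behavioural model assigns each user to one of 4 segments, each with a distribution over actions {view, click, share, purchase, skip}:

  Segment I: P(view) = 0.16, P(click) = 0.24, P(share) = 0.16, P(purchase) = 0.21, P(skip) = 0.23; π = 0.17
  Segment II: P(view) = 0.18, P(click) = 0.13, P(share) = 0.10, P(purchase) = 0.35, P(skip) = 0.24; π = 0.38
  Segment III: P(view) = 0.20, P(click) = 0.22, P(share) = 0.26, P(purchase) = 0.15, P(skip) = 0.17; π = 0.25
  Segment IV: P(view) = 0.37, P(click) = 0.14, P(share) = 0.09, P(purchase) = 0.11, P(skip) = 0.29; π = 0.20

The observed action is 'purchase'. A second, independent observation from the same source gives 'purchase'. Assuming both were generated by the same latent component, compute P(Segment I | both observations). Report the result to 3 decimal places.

0.121

Apply Bayes' rule: the posterior for each component is proportional to its prior times its likelihood at x.
Since both observations come from the same component, the likelihood for component k is f_k(x₁)·f_k(x₂).
  p_I = [P(purchase | comp) = 0.21] × [0.21] = 0.0441
  p_II = [P(purchase | comp) = 0.35] × [0.35] = 0.1225
  p_III = [P(purchase | comp) = 0.15] × [0.15] = 0.0225
  p_IV = [P(purchase | comp) = 0.11] × [0.11] = 0.0121
Unnormalised posteriors:
  π_I·p_I = 0.17 × 0.0441 = 0.007497
  π_II·p_II = 0.38 × 0.1225 = 0.04655
  π_III·p_III = 0.25 × 0.0225 = 0.005625
  π_IV·p_IV = 0.20 × 0.0121 = 0.00242
Evidence: 0.007497 + 0.04655 + 0.005625 + 0.00242 = 0.062092
So the posterior for Segment I is 0.007497 / 0.062092 ≈ 0.121.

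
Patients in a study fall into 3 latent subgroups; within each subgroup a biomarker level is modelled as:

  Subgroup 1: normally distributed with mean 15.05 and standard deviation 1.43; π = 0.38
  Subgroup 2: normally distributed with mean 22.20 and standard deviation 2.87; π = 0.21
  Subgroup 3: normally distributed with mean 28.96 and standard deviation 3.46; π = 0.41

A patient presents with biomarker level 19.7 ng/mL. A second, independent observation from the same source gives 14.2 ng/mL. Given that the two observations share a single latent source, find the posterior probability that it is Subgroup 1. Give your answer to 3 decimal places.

P(component k | x) = π_k·f_k(x) / marginal(x), where marginal(x) = Σ_j π_j·f_j(x).
Since both observations come from the same component, the likelihood for component k is f_k(x₁)·f_k(x₂).
  f_1 = [(1/(1.43·√(2π)))·exp(−(19.7−15.05)²/(2·1.43²)) = 0.278981·exp(-5.28693) = 0.00141087] × [0.233804] = 0.000329868
  f_2 = [(1/(2.87·√(2π)))·exp(−(19.7−22.20)²/(2·2.87²)) = 0.139004·exp(-0.37939) = 0.0951176] × [0.00285636] = 0.00027169
  f_3 = [(1/(3.46·√(2π)))·exp(−(19.7−28.96)²/(2·3.46²)) = 0.115301·exp(-3.58129) = 0.00320995] × [1.28889e-05] = 4.13729e-08
Multiply by the mixture weights:
  π_1·f_1 = 0.38 × 0.000329868 = 0.00012535
  π_2·f_2 = 0.21 × 0.00027169 = 5.70549e-05
  π_3·f_3 = 0.41 × 4.13729e-08 = 1.69629e-08
Denominator: 0.00012535 + 5.70549e-05 + 1.69629e-08 = 0.000182422
Responsibility of Subgroup 1: 0.00012535 / 0.000182422 ≈ 0.687

0.687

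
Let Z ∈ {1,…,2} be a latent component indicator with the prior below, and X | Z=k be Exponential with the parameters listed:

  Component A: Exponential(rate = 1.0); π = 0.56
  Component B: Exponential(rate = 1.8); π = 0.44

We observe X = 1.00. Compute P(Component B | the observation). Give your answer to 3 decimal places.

The responsibility of component k is P(Z=k) f_k(x) divided by Σ_j P(Z=j) f_j(x).
Exponential densities:
  f_A = 1.0·e^(−1.0·1.00) = 1.0·e^(−1.0000) = 0.367879
  f_B = 1.8·e^(−1.8·1.00) = 1.8·e^(−1.8000) = 0.297538
Prior × likelihood for each component:
  P(Z=A)·f_A = 0.56 × 0.367879 = 0.206012
  P(Z=B)·f_B = 0.44 × 0.297538 = 0.130917
Sum: 0.206012 + 0.130917 = 0.336929
P(Component B | the observation) ≈ 0.389

0.389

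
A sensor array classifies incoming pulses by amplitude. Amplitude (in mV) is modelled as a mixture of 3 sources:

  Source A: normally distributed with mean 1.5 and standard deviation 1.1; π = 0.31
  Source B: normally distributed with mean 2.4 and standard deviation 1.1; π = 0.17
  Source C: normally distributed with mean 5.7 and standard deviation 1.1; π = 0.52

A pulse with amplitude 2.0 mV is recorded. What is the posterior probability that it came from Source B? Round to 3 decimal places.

0.361

The responsibility of component k is π_k f_k(x) divided by Σ_j π_j f_j(x).
Evaluate each component's likelihood at the observed value:
  L_A = 0.327079
  L_B = 0.339472
  L_C = 0.00126678
Multiply by the mixture weights:
  π_A·L_A = 0.31 × 0.327079 = 0.101394
  π_B·L_B = 0.17 × 0.339472 = 0.0577102
  π_C·L_C = 0.52 × 0.00126678 = 0.000658728
Denominator: 0.101394 + 0.0577102 + 0.000658728 = 0.159763
Responsibility of Source B: 0.0577102 / 0.159763 ≈ 0.361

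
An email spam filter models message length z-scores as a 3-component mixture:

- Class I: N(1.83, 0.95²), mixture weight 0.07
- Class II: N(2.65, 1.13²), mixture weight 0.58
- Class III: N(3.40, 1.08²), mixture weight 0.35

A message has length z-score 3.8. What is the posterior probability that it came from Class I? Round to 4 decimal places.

Posterior ∝ prior × likelihood, so P(k | x) ∝ P(Z=k) f_k(x); normalise over all components.
Component likelihoods at x = 3.8:
  L_I = (1/(0.95·√(2π)))·exp(−(3.8−1.83)²/(2·0.95²)) = 0.419939·exp(-2.15008) = 0.0489122
  L_II = (1/(1.13·√(2π)))·exp(−(3.8−2.65)²/(2·1.13²)) = 0.353046·exp(-0.51786) = 0.210344
  L_III = (1/(1.08·√(2π)))·exp(−(3.8−3.40)²/(2·1.08²)) = 0.369391·exp(-0.06859) = 0.344905
Multiply by the mixture weights:
  P(Z=I)·L_I = 0.07 × 0.0489122 = 0.00342385
  P(Z=II)·L_II = 0.58 × 0.210344 = 0.121999
  P(Z=III)·L_III = 0.35 × 0.344905 = 0.120717
Evidence: 0.00342385 + 0.121999 + 0.120717 = 0.24614
So the posterior for Class I is 0.00342385 / 0.24614 ≈ 0.0139.

0.0139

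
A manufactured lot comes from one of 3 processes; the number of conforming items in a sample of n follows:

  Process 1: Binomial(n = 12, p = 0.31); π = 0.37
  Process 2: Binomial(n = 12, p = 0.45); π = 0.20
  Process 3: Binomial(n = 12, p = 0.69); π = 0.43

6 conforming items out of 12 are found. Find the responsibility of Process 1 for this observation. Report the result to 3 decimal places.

0.289

Apply Bayes' rule: the posterior for each component is proportional to its prior times its likelihood at x.
Component likelihoods at x = 6 conforming items out of 12:
  f_1 = C(12,6)·0.31^6·0.69^6 = 924·0.000887504·0.107918 = 0.0884987
  f_2 = C(12,6)·0.45^6·0.55^6 = 924·0.00830377·0.0276806 = 0.212385
  f_3 = C(12,6)·0.69^6·0.31^6 = 924·0.107918·0.000887504 = 0.0884987
Weight by the priors:
  π_1·f_1 = 0.37 × 0.0884987 = 0.0327445
  π_2·f_2 = 0.20 × 0.212385 = 0.0424769
  π_3·f_3 = 0.43 × 0.0884987 = 0.0380544
Denominator: 0.0327445 + 0.0424769 + 0.0380544 = 0.113276
P(Process 1 | x) ≈ 0.289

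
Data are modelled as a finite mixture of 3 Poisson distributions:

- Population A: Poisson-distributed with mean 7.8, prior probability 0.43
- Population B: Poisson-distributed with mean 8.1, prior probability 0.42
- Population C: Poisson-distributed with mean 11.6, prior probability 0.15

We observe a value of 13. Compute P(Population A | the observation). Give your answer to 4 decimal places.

0.2825

Posterior ∝ prior × likelihood, so P(k | x) ∝ w_k f_k(x); normalise over all components.
Poisson probabilities:
  L_A = e^(−7.8)·7.8^13/13! = 0.0260287
  L_B = e^(−8.1)·8.1^13/13! = 0.0314949
  L_C = e^(−11.6)·11.6^13/13! = 0.101358
Multiply by the mixture weights:
  w_A·L_A = 0.43 × 0.0260287 = 0.0111923
  w_B·L_B = 0.42 × 0.0314949 = 0.0132278
  w_C·L_C = 0.15 × 0.101358 = 0.0152037
Denominator: 0.0111923 + 0.0132278 + 0.0152037 = 0.0396239
So the posterior for Population A is 0.0111923 / 0.0396239 ≈ 0.2825.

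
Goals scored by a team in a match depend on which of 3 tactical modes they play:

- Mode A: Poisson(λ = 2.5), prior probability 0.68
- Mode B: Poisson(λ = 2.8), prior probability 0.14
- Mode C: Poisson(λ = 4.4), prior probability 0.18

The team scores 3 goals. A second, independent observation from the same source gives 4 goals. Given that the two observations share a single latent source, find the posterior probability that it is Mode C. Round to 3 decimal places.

0.199

Posterior ∝ prior × likelihood, so P(k | x) ∝ π_k f_k(x); normalise over all components.
Since both observations come from the same component, the likelihood for component k is f_k(x₁)·f_k(x₂).
  p_A = [e^(−2.5)·2.5^3/3! = 0.213763] × [0.133602] = 0.0285591
  p_B = [e^(−2.8)·2.8^3/3! = 0.222484] × [0.155739] = 0.0346493
  p_C = [e^(−4.4)·4.4^3/3! = 0.174305] × [0.191736] = 0.0334206
Prior × likelihood for each component:
  π_A·p_A = 0.68 × 0.0285591 = 0.0194202
  π_B·p_B = 0.14 × 0.0346493 = 0.0048509
  π_C·p_C = 0.18 × 0.0334206 = 0.00601572
Marginal: 0.0194202 + 0.0048509 + 0.00601572 = 0.0302868
P(Mode C | x₁, x₂) = 0.00601572 / 0.0302868 ≈ 0.199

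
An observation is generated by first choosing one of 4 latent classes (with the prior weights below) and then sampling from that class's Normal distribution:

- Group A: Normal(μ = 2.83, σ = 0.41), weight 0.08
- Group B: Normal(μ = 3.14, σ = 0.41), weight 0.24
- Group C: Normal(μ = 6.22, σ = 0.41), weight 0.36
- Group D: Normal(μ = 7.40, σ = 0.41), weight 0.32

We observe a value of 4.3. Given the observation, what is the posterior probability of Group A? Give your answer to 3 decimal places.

P(component k | x) = π_k·f_k(x) / marginal(x), where marginal(x) = Σ_j π_j·f_j(x).
Evaluate each component's likelihood at the observed value:
  L_A = (1/(0.41·√(2π)))·exp(−(4.3−2.83)²/(2·0.41²)) = 0.973030·exp(-6.42742) = 0.00157301
  L_B = (1/(0.41·√(2π)))·exp(−(4.3−3.14)²/(2·0.41²)) = 0.973030·exp(-4.00238) = 0.0177793
  L_C = (1/(0.41·√(2π)))·exp(−(4.3−6.22)²/(2·0.41²)) = 0.973030·exp(-10.96490) = 1.68318e-05
  L_D = (1/(0.41·√(2π)))·exp(−(4.3−7.40)²/(2·0.41²)) = 0.973030·exp(-28.58418) = 3.75125e-13
Prior × likelihood for each component:
  π_A·L_A = 0.08 × 0.00157301 = 0.000125841
  π_B·L_B = 0.24 × 0.0177793 = 0.00426703
  π_C·L_C = 0.36 × 1.68318e-05 = 6.05944e-06
  π_D·L_D = 0.32 × 3.75125e-13 = 1.2004e-13
Marginal: 0.000125841 + 0.00426703 + 6.05944e-06 + 1.2004e-13 = 0.00439893
So the posterior for Group A is 0.000125841 / 0.00439893 ≈ 0.029.

0.029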